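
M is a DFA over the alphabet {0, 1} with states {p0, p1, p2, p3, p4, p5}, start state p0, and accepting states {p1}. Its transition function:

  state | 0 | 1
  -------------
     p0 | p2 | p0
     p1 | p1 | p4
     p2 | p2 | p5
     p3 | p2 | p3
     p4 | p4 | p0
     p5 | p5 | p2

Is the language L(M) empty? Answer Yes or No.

Yes

The states reachable from the start state are {p0, p2, p5}.
None of the accepting states {p1} is reachable, so no string is accepted and L(M) = ∅.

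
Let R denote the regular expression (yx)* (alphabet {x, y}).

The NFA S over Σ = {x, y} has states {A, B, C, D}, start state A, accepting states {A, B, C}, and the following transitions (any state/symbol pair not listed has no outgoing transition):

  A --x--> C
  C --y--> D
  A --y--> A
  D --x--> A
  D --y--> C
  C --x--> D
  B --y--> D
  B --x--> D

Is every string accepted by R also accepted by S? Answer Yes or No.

Converting the expression R to a DFA (subset construction, then merging equivalent states) gives the minimal DFA with states {r0, r1, r2}, start state r0, accepting states {r0} and transitions r0: x→r1, y→r2; r1: x→r1, y→r1; r2: x→r0, y→r1.
Exploring the product automaton R × S from the start pair (r0, A), following both machines on each input symbol, reaches 7 state pairs: (r0, A), (r1, C), (r2, A), (r1, D), (r0, C), (r1, A), (r2, D).
R accepts in {r0} and S accepts in {A, B, C}. The reachable pairs whose R-component is accepting are (r0, A), (r0, C); in each of them the S-component is accepting too, so the product for L(R) \ L(S) (R-component accepting, S-component rejecting) has no reachable accepting pair and the difference is empty.
Hence every string in L(R) is also in L(S).

Yes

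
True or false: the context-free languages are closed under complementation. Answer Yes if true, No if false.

CFLs are closed under union, so if they were also closed under complement they would be closed under intersection by De Morgan (L₁ ∩ L₂ is the complement of the union of the complements). But {aⁿbⁿcᵐ} ∩ {aᵐbⁿcⁿ} = {aⁿbⁿcⁿ} is not context-free although both operands are.

No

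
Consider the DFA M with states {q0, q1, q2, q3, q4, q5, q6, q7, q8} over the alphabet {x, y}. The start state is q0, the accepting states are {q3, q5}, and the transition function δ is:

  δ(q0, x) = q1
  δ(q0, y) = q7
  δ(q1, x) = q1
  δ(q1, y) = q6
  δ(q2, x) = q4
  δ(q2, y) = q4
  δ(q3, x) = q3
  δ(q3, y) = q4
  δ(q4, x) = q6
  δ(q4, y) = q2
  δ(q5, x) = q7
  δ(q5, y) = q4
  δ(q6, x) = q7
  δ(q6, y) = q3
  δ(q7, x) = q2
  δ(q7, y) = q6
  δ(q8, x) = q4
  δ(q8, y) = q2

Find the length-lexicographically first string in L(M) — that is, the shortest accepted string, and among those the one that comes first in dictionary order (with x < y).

A breadth-first search from q0 reaches an accepting state first via the path q0 → q1 → q6 → q3 on input xyy.
No string of length < 3 is accepted (BFS exhausts all shorter strings without reaching an accepting state), and xyy is the lexicographically least accepting string of length 3.

xyy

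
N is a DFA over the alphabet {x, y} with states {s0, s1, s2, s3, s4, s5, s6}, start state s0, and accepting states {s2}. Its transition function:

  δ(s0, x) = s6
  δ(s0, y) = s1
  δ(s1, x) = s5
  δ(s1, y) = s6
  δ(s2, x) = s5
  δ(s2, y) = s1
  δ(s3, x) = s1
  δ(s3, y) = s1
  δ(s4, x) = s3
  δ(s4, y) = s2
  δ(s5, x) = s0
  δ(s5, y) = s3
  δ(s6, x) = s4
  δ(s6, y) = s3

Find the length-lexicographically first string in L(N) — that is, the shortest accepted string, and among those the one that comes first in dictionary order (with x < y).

A breadth-first search from s0 reaches an accepting state first via the path s0 → s6 → s4 → s2 on input xxy.
No string of length < 3 is accepted (BFS exhausts all shorter strings without reaching an accepting state), and xxy is the lexicographically least accepting string of length 3.

xxy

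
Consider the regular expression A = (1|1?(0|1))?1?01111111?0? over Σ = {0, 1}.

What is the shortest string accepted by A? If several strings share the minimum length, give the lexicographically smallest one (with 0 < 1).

By inspection of the expression, no string of length less than 7 matches, and 0111111 is the lexicographically first match of length 7.

0111111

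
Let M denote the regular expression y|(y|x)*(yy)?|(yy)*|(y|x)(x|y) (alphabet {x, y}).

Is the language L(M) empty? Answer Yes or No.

The empty string ε matches the expression, so it belongs to L(M).
Since L(M) contains at least one string, it is not empty.

No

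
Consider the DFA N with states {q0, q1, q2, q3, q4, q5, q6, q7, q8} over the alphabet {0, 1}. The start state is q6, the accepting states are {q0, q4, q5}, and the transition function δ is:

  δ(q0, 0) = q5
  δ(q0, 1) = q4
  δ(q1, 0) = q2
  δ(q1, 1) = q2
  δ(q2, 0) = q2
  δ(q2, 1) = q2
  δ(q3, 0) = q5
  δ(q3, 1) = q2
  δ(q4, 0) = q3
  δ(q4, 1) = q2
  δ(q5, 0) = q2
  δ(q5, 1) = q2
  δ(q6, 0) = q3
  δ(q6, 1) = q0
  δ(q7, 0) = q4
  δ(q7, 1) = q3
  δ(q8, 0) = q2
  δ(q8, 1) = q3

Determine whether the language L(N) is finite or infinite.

finite

The useful states (reachable from q6 and able to reach an accepting state) are {q0, q3, q4, q5, q6}.
Restricted to these states the transition graph has no cycle, so every accepting path has bounded length and L is finite.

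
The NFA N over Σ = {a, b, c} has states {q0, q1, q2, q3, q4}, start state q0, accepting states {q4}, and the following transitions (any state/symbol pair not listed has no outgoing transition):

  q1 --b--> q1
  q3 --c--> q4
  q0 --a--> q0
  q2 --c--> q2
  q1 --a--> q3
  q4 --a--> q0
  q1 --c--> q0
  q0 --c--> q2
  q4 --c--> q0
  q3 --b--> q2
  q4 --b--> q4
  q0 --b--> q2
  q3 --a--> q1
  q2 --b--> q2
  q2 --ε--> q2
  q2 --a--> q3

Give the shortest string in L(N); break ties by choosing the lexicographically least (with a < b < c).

bac

A breadth-first search from q0 reaches an accepting state first via the path q0 → q2 → q3 → q4 on input bac.
No string of length < 3 is accepted (BFS exhausts all shorter strings without reaching an accepting state), and bac is the lexicographically least accepting string of length 3.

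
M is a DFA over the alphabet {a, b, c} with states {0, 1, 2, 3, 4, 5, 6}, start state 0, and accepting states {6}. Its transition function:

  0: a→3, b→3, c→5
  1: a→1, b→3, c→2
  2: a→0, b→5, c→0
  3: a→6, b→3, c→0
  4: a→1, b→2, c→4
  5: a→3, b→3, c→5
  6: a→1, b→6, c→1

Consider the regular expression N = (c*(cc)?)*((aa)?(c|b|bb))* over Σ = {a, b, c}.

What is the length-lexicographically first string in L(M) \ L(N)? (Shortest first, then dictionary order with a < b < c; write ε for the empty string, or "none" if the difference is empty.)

aa

The string aa is accepted by M but not by N.
No shorter string lies in the difference, and aa is the lexicographically first length-2 string in L(M) \ L(N).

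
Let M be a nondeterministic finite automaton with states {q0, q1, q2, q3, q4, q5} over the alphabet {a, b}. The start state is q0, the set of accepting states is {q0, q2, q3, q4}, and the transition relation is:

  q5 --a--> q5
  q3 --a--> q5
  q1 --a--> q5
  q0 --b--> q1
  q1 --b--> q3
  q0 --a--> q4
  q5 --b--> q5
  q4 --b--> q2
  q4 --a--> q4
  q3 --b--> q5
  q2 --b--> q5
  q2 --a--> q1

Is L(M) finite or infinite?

State q4 is reachable from the start and can reach an accepting state, and it lies on the cycle q4 → q4.
Traversing that cycle any number of times yields accepted strings of unbounded length, so the language is infinite.

infinite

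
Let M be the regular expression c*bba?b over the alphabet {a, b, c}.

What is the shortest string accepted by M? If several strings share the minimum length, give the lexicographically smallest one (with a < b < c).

By inspection of the expression, no string of length less than 3 matches, and bbb is the lexicographically first match of length 3.

bbb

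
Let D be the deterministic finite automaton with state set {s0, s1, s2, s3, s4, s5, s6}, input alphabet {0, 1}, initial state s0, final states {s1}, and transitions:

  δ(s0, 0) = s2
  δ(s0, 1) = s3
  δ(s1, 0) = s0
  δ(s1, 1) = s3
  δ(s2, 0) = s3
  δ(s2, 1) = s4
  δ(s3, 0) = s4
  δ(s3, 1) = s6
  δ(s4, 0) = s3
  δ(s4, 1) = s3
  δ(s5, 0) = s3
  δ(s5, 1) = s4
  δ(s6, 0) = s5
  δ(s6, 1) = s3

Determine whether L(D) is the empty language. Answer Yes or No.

Yes

The states reachable from the start state are {s0, s2, s3, s4, s5, s6}.
None of the accepting states {s1} is reachable, so no string is accepted and L(D) = ∅.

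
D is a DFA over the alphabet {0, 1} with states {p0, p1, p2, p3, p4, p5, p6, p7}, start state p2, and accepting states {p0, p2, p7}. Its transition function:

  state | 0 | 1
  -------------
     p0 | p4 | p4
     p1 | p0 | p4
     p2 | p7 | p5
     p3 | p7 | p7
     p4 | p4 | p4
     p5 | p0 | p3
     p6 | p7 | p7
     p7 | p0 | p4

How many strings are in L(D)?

8

The useful subgraph on states {p0, p2, p3, p5, p7} is acyclic, so L(D) is finite; the longest accepting path visits 5 useful states, giving maximum string length 4.
Counting accepting paths from p2 by length: 1 of length 0, 1 of length 1, 2 of length 2, 2 of length 3, 2 of length 4. Total 8.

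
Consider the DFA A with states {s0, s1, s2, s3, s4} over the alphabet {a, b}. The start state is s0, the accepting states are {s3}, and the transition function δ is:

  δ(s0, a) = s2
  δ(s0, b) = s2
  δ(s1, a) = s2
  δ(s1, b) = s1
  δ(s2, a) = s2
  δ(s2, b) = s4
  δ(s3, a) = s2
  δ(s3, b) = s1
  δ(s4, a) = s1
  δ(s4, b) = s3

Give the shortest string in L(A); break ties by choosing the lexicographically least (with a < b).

abb

A breadth-first search from s0 reaches an accepting state first via the path s0 → s2 → s4 → s3 on input abb.
No string of length < 3 is accepted (BFS exhausts all shorter strings without reaching an accepting state), and abb is the lexicographically least accepting string of length 3.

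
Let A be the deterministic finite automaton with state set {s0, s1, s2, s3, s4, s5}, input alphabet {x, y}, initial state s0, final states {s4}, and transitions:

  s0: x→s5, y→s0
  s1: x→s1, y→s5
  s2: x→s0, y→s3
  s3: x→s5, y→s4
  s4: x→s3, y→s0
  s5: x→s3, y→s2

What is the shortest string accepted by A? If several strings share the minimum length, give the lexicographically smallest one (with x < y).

A breadth-first search from s0 reaches an accepting state first via the path s0 → s5 → s3 → s4 on input xxy.
No string of length < 3 is accepted (BFS exhausts all shorter strings without reaching an accepting state), and xxy is the lexicographically least accepting string of length 3.

xxy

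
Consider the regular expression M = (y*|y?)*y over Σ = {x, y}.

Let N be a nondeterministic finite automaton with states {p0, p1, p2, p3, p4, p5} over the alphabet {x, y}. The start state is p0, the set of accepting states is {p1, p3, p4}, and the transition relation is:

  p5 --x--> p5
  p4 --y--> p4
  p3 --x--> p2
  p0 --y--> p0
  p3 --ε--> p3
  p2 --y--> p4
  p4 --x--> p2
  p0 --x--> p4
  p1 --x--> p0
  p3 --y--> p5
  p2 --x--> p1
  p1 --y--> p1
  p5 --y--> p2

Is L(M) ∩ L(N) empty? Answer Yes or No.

Yes

Converting the expression M to a DFA (subset construction, then merging equivalent states) gives the minimal DFA with states {m0, m1, m2}, start state m0, accepting states {m2} and transitions m0: x→m1, y→m2; m1: x→m1, y→m1; m2: x→m1, y→m2.
Exploring the product automaton M × N from the start pair (m0, p0), following both machines on each input symbol, reaches 6 state pairs: (m0, p0), (m1, p4), (m2, p0), (m1, p2), (m1, p1), (m1, p0).
M accepts in {m2} and N accepts in {p1, p3, p4}; no reachable pair has both components accepting, so no string drives both machines to acceptance simultaneously and L(M) ∩ L(N) = ∅.
So no string is accepted by both, and the intersection is empty.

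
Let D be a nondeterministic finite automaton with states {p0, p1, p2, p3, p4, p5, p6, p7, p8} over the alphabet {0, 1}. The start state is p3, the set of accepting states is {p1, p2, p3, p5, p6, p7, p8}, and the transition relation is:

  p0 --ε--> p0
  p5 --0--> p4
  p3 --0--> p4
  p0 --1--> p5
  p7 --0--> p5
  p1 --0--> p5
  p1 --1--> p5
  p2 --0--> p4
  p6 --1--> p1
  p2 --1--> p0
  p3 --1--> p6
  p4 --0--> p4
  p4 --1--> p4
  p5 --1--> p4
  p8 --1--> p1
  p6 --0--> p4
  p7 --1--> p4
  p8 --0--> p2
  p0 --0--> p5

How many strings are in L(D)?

5

The useful subgraph on states {p1, p3, p5, p6} is acyclic, so L(D) is finite; the longest accepting path visits 4 useful states, giving maximum string length 3.
Counting accepting paths from p3 by length: 1 of length 0, 1 of length 1, 1 of length 2, 2 of length 3. Total 5.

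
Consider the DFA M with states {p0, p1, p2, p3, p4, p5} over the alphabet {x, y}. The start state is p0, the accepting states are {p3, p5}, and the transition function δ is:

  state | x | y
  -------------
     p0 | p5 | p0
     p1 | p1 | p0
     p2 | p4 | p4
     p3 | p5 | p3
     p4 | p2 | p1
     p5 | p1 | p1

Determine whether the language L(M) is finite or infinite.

State p0 is reachable from the start and can reach an accepting state, and it lies on the cycle p0 → p0.
Traversing that cycle any number of times yields accepted strings of unbounded length, so the language is infinite.

infinite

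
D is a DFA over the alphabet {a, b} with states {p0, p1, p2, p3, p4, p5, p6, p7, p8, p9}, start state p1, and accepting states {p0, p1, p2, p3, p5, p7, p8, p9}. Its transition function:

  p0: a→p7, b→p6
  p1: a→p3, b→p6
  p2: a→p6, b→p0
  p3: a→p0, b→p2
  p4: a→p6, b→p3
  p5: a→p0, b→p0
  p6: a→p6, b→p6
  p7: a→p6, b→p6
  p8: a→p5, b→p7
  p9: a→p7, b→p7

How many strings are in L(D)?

7

The useful subgraph on states {p0, p1, p2, p3, p7} is acyclic, so L(D) is finite; the longest accepting path visits 5 useful states, giving maximum string length 4.
Counting accepting paths from p1 by length: 1 of length 0, 1 of length 1, 2 of length 2, 2 of length 3, 1 of length 4. Total 7.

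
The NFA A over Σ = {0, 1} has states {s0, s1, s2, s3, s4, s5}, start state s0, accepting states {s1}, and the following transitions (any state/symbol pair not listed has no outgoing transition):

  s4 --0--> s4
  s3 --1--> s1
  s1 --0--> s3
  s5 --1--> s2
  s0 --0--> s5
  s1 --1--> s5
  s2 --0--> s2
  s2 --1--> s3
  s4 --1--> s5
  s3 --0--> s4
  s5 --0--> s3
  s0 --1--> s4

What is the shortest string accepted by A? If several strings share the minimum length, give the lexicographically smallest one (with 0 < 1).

A breadth-first search from s0 reaches an accepting state first via the path s0 → s5 → s3 → s1 on input 001.
No string of length < 3 is accepted (BFS exhausts all shorter strings without reaching an accepting state), and 001 is the lexicographically least accepting string of length 3.

001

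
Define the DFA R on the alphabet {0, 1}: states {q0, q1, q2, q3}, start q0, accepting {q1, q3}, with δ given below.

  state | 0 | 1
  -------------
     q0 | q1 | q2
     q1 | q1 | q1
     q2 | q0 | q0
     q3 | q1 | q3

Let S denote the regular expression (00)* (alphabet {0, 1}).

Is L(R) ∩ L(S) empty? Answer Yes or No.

The string 00 is accepted by both R and S.
Hence L(R) ∩ L(S) ≠ ∅.

No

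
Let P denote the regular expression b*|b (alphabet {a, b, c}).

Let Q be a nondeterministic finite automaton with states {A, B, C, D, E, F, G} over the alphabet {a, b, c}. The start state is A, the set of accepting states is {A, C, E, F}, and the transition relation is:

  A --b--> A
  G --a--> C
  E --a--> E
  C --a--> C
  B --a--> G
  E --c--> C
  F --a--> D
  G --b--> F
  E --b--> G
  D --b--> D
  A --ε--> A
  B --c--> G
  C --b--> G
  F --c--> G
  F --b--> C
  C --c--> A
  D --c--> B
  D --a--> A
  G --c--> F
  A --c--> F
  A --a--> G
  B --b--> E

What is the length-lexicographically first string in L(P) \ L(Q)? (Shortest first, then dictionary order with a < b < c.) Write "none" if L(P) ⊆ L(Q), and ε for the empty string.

Converting the expression P to a DFA (subset construction, then merging equivalent states) gives the minimal DFA with states {p0, p1}, start state p0, accepting states {p0} and transitions p0: a→p1, b→p0, c→p1; p1: a→p1, b→p1, c→p1.
Exploring the product automaton P × Q from the start pair (p0, A), following both machines on each input symbol, reaches 8 state pairs: (p0, A), (p1, G), (p1, F), (p1, C), (p1, D), (p1, A), (p1, B), (p1, E).
P accepts in {p0} and Q accepts in {A, C, E, F}. The reachable pairs whose P-component is accepting are (p0, A); in each of them the Q-component is accepting too, so the product for L(P) \ L(Q) (P-component accepting, Q-component rejecting) has no reachable accepting pair and the difference is empty.
So every string accepted by P is also accepted by Q: L(P) \ L(Q) = ∅ and there is no such string.

none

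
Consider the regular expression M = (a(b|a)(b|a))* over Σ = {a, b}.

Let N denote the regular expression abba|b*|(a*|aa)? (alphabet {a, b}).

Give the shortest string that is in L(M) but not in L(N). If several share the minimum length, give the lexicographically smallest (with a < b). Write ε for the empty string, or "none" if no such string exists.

aab

The string aab is accepted by M but not by N.
No shorter string lies in the difference, and aab is the lexicographically first length-3 string in L(M) \ L(N).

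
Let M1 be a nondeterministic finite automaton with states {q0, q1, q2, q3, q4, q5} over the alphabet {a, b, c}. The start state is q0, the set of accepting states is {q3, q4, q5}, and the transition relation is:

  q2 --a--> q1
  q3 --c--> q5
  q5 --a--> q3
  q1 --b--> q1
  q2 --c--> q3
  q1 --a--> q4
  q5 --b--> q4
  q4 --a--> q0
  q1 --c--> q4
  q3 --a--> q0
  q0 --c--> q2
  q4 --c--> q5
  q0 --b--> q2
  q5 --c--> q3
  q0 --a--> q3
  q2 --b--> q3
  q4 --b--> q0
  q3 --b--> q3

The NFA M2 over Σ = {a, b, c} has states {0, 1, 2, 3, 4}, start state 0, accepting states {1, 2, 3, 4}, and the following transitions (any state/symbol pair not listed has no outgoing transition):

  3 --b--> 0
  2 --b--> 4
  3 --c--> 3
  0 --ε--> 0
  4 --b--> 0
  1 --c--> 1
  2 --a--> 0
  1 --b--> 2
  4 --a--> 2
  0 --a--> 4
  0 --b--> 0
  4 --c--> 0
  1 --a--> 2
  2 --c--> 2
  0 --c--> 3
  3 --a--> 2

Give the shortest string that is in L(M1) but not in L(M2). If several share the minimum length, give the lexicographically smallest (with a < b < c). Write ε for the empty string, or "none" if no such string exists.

The string ab is accepted by M1 but not by M2.
No shorter string lies in the difference, and ab is the lexicographically first length-2 string in L(M1) \ L(M2).

ab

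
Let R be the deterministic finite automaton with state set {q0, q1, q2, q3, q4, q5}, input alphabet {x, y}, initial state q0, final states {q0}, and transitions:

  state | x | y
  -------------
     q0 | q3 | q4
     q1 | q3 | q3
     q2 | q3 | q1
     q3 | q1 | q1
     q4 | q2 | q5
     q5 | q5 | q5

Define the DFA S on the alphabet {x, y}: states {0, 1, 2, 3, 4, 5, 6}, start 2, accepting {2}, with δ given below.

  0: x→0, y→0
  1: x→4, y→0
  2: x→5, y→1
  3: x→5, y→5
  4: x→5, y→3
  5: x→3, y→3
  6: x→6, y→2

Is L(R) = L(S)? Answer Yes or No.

Exploring the product automaton R × S from the start pair (q0, 2), following both machines on each input symbol, reaches 6 state pairs: (q0, 2), (q3, 5), (q4, 1), (q1, 3), (q2, 4), (q5, 0).
R accepts in {q0} and S accepts in {2}. In every reachable pair the two components are either both accepting — (q0, 2) — or both non-accepting, so no string is accepted by exactly one of the machines: L(R) \ L(S) and L(S) \ L(R) are both empty.
Hence every string is accepted by R iff it is accepted by S, and the two languages coincide.

Yes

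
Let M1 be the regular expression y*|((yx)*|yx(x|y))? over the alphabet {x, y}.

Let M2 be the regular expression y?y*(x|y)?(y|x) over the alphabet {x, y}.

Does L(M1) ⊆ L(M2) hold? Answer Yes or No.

The empty string ε is in L(M1) but not in L(M2).
So L(M1) ⊄ L(M2).

No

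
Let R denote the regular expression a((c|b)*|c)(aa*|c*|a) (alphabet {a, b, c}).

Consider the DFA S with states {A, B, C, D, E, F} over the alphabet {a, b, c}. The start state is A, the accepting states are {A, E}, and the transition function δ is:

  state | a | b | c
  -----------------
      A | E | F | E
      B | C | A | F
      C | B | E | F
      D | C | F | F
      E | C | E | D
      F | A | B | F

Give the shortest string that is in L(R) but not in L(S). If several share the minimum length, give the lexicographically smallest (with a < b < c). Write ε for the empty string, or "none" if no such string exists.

aa

The string aa is accepted by R but not by S.
No shorter string lies in the difference, and aa is the lexicographically first length-2 string in L(R) \ L(S).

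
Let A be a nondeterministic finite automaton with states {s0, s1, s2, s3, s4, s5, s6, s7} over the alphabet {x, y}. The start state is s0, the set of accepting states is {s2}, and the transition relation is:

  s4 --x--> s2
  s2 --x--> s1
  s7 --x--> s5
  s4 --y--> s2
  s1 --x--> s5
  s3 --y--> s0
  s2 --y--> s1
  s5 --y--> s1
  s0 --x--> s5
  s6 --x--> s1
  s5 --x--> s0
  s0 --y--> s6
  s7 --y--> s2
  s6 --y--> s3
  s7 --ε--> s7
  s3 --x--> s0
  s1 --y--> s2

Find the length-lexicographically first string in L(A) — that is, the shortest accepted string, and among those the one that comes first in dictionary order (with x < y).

A breadth-first search from s0 reaches an accepting state first via the path s0 → s5 → s1 → s2 on input xyy.
No string of length < 3 is accepted (BFS exhausts all shorter strings without reaching an accepting state), and xyy is the lexicographically least accepting string of length 3.

xyy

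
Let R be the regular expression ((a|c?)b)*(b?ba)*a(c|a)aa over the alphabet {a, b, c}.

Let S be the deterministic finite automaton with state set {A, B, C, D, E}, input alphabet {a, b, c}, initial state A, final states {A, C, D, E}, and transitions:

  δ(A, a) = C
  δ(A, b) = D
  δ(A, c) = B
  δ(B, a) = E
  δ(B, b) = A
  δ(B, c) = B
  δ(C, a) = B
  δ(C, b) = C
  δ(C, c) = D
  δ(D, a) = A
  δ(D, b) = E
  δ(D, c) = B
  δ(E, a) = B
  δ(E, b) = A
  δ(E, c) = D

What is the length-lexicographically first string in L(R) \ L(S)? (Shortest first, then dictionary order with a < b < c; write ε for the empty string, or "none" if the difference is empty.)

aaaa

The string aaaa is accepted by R but not by S.
No shorter string lies in the difference, and aaaa is the lexicographically first length-4 string in L(R) \ L(S).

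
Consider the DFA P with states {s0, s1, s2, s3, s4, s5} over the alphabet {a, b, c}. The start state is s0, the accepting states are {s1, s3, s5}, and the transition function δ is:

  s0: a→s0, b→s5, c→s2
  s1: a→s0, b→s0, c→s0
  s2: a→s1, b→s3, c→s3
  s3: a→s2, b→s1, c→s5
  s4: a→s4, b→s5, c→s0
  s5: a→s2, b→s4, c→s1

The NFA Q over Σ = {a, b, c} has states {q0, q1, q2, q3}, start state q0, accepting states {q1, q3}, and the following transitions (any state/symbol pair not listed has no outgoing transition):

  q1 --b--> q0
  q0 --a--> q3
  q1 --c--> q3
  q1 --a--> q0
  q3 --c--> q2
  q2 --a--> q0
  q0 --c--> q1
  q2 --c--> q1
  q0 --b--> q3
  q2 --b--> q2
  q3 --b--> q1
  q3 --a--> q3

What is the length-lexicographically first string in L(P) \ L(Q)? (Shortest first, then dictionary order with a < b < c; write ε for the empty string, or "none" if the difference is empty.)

bc

The string bc is accepted by P but not by Q.
No shorter string lies in the difference, and bc is the lexicographically first length-2 string in L(P) \ L(Q).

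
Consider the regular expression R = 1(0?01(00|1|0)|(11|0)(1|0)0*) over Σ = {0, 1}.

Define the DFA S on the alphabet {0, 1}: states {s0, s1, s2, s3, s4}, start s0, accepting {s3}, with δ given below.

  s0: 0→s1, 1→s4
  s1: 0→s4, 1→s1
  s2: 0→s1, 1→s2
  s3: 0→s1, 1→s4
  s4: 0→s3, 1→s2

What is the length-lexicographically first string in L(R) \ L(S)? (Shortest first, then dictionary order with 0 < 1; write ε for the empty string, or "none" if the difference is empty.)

100

The string 100 is accepted by R but not by S.
No shorter string lies in the difference, and 100 is the lexicographically first length-3 string in L(R) \ L(S).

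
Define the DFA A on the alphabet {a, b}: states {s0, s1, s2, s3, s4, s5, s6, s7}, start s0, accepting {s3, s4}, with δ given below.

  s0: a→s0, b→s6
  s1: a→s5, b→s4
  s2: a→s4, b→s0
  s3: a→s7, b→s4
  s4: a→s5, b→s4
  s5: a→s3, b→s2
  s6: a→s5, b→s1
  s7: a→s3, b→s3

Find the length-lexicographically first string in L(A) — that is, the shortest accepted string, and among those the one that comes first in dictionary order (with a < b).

A breadth-first search from s0 reaches an accepting state first via the path s0 → s6 → s5 → s3 on input baa.
No string of length < 3 is accepted (BFS exhausts all shorter strings without reaching an accepting state), and baa is the lexicographically least accepting string of length 3.

baa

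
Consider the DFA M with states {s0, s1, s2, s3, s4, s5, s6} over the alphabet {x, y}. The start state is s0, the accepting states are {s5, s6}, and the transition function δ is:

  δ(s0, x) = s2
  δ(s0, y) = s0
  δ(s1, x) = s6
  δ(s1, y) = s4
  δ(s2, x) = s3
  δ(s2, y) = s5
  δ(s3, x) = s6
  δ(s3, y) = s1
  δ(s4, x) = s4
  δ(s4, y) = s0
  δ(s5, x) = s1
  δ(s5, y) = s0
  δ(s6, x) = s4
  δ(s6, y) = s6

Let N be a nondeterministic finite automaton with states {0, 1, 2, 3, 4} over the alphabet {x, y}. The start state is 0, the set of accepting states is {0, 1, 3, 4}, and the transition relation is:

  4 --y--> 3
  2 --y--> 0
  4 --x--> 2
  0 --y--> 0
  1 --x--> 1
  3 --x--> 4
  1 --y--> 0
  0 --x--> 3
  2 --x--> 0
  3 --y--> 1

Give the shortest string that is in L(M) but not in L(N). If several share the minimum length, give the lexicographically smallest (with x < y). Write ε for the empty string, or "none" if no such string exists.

The string xxx is accepted by M but not by N.
No shorter string lies in the difference, and xxx is the lexicographically first length-3 string in L(M) \ L(N).

xxx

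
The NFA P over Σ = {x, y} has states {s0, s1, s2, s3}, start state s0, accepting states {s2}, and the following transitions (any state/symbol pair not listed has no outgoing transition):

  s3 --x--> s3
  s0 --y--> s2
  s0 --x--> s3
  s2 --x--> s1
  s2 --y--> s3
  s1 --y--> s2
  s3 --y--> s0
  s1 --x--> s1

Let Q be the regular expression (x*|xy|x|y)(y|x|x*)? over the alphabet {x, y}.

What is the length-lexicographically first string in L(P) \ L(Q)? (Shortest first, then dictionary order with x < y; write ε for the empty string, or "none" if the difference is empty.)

yxy

The string yxy is accepted by P but not by Q.
No shorter string lies in the difference, and yxy is the lexicographically first length-3 string in L(P) \ L(Q).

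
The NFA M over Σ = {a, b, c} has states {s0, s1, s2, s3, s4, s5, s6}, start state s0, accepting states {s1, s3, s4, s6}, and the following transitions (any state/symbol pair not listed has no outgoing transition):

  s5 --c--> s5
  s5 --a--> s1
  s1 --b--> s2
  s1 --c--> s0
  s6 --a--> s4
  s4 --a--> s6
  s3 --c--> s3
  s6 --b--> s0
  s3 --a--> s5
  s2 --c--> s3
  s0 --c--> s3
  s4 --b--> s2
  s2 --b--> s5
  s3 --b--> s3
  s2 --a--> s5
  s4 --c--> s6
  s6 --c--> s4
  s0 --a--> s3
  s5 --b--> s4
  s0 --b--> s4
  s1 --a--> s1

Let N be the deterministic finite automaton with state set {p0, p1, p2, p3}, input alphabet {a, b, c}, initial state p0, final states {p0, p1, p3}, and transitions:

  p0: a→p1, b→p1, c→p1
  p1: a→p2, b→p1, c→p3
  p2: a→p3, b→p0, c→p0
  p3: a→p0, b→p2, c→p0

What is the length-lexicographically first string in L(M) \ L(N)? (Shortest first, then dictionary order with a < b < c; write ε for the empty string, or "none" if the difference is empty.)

The string ba is accepted by M but not by N.
No shorter string lies in the difference, and ba is the lexicographically first length-2 string in L(M) \ L(N).

ba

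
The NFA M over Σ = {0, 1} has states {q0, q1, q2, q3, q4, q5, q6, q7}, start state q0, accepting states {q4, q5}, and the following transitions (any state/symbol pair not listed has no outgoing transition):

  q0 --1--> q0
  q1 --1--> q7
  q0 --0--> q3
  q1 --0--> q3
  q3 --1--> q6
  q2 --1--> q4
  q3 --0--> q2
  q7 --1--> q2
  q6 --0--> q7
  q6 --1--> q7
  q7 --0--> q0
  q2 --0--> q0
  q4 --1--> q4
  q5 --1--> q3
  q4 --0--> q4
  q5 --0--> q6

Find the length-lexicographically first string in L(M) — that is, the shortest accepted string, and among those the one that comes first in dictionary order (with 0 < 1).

A breadth-first search from q0 reaches an accepting state first via the path q0 → q3 → q2 → q4 on input 001.
No string of length < 3 is accepted (BFS exhausts all shorter strings without reaching an accepting state), and 001 is the lexicographically least accepting string of length 3.

001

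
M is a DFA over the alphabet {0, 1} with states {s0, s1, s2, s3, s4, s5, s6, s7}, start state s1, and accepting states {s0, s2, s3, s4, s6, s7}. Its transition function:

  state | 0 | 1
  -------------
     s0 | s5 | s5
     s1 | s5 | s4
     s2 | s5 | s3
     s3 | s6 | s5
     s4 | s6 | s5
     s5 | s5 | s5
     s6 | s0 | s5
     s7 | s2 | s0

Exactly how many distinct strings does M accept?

3

The useful subgraph on states {s0, s1, s4, s6} is acyclic, so L(M) is finite; the longest accepting path visits 4 useful states, giving maximum string length 3.
Counting accepting paths from s1 by length: 1 of length 1, 1 of length 2, 1 of length 3. Total 3.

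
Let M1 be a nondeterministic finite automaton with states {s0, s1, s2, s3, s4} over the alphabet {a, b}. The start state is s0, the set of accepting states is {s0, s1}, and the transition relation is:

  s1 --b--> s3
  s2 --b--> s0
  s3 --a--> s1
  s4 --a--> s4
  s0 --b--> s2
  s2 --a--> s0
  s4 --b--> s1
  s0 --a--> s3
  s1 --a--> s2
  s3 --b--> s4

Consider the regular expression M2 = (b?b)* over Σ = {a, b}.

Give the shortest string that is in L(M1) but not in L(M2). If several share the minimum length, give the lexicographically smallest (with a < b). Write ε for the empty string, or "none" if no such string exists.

aa

The string aa is accepted by M1 but not by M2.
No shorter string lies in the difference, and aa is the lexicographically first length-2 string in L(M1) \ L(M2).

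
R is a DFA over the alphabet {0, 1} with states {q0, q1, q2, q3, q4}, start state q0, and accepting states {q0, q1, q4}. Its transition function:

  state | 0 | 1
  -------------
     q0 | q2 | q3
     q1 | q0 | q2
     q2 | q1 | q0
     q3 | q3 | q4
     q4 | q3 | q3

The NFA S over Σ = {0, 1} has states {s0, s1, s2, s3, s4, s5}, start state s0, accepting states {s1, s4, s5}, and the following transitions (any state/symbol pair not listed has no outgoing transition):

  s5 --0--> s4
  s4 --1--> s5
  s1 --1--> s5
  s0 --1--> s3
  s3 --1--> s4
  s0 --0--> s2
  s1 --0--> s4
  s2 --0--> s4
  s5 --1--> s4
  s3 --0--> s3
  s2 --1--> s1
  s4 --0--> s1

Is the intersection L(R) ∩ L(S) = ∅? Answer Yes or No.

No

The string 00 is accepted by both R and S.
Hence L(R) ∩ L(S) ≠ ∅.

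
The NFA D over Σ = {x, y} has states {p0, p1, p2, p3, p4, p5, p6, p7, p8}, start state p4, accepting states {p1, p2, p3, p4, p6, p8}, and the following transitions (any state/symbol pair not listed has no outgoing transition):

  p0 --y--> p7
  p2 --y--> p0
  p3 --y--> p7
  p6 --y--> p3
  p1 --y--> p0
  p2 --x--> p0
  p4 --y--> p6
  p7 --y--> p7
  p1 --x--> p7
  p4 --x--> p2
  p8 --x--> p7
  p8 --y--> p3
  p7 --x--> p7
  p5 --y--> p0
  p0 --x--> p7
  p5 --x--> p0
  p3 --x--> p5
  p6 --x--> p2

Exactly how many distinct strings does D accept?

5

The useful subgraph on states {p2, p3, p4, p6} is acyclic, so L(D) is finite; the longest accepting path visits 3 useful states, giving maximum string length 2.
Counting accepting paths from p4 by length: 1 of length 0, 2 of length 1, 2 of length 2. Total 5.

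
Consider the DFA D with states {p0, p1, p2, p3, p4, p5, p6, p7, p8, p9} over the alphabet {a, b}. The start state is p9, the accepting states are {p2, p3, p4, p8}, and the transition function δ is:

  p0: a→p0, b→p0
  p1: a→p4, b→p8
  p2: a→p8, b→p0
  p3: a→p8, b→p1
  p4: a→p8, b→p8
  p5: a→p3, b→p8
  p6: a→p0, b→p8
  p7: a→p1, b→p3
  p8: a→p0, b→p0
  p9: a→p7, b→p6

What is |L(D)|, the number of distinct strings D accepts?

The useful subgraph on states {p1, p3, p4, p6, p7, p8, p9} is acyclic, so L(D) is finite; the longest accepting path visits 6 useful states, giving maximum string length 5.
Counting accepting paths from p9 by length: 2 of length 2, 3 of length 3, 4 of length 4, 2 of length 5. Total 11.

11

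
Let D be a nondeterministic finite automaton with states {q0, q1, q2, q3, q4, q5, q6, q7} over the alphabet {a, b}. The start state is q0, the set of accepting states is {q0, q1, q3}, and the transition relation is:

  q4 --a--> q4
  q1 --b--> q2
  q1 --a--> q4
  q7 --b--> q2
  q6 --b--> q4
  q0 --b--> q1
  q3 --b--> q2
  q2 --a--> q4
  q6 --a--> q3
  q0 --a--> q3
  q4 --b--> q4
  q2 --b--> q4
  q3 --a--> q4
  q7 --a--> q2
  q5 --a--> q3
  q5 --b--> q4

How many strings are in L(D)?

3

The useful subgraph on states {q0, q1, q3} is acyclic, so L(D) is finite; the longest accepting path visits 2 useful states, giving maximum string length 1.
Counting accepting paths from q0 by length: 1 of length 0, 2 of length 1. Total 3.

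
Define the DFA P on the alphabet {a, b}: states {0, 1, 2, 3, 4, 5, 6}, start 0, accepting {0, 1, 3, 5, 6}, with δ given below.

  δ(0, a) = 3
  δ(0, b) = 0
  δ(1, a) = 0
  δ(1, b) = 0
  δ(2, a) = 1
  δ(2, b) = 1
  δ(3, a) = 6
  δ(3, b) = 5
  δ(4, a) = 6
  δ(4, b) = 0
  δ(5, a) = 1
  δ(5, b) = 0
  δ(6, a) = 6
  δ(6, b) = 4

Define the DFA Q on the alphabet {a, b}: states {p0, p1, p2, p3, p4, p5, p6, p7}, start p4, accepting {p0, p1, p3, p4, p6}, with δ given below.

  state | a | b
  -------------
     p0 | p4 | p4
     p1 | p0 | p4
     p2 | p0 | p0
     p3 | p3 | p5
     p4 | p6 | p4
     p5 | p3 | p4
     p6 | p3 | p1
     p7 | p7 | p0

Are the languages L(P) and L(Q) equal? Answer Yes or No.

Exploring the product automaton P × Q from the start pair (0, p4), following both machines on each input symbol, reaches 6 state pairs: (0, p4), (3, p6), (6, p3), (5, p1), (4, p5), (1, p0).
P accepts in {0, 1, 3, 5, 6} and Q accepts in {p0, p1, p3, p4, p6}. In every reachable pair the two components are either both accepting — (0, p4), (3, p6), (6, p3), (5, p1), (1, p0) — or both non-accepting, so no string is accepted by exactly one of the machines: L(P) \ L(Q) and L(Q) \ L(P) are both empty.
Hence every string is accepted by P iff it is accepted by Q, and the two languages coincide.

Yes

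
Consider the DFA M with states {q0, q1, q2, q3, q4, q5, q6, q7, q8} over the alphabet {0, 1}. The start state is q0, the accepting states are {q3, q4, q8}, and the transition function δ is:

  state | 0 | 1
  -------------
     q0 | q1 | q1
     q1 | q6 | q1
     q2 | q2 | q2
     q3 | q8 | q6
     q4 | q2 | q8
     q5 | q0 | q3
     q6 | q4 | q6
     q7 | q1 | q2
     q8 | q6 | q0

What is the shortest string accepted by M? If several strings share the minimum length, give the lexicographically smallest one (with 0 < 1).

A breadth-first search from q0 reaches an accepting state first via the path q0 → q1 → q6 → q4 on input 000.
No string of length < 3 is accepted (BFS exhausts all shorter strings without reaching an accepting state), and 000 is the lexicographically least accepting string of length 3.

000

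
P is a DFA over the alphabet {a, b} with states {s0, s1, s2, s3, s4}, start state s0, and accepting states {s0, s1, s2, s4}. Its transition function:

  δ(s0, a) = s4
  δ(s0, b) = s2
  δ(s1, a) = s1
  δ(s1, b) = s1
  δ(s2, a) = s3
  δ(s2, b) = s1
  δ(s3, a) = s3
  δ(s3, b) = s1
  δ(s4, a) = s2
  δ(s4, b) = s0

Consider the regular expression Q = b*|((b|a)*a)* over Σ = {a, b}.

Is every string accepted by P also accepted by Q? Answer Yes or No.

The string ab is in L(P) but not in L(Q).
So L(P) ⊄ L(Q).

No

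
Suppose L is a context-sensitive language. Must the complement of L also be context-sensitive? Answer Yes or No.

The context-sensitive languages are exactly NSPACE(n), and by the Immerman–Szelepcsényi theorem nondeterministic space classes (from log n up) are closed under complement.
So the context-sensitive languages are closed under complement.

Yes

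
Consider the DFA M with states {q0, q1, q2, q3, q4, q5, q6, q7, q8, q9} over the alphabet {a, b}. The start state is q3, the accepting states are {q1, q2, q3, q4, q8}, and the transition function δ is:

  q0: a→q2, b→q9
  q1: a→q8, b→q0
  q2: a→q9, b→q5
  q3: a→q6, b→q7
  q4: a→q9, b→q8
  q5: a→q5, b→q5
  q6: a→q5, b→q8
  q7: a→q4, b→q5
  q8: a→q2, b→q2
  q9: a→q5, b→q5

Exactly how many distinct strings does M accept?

8

The useful subgraph on states {q2, q3, q4, q6, q7, q8} is acyclic, so L(M) is finite; the longest accepting path visits 5 useful states, giving maximum string length 4.
Counting accepting paths from q3 by length: 1 of length 0, 2 of length 2, 3 of length 3, 2 of length 4. Total 8.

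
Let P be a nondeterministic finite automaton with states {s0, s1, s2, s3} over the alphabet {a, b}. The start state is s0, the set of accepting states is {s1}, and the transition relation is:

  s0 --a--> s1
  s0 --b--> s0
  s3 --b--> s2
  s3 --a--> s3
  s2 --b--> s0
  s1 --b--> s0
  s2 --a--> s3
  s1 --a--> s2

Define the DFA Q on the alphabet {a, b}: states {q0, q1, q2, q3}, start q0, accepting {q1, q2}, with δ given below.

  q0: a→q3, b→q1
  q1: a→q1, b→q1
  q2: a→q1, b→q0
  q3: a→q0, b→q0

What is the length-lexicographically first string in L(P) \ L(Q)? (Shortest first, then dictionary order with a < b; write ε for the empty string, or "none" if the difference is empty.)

a

The string a is accepted by P but not by Q.
No shorter string lies in the difference, and a is the lexicographically first length-1 string in L(P) \ L(Q).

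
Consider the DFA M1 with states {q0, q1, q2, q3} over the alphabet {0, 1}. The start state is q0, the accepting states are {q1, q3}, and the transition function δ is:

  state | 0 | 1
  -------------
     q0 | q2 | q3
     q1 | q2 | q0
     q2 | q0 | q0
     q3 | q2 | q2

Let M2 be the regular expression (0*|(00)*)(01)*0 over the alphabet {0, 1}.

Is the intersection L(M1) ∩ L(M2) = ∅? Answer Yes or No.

Converting the expression M2 to a DFA (subset construction, then merging equivalent states) gives the minimal DFA with states {r0, r1, r2, r3, r4}, start state r0, accepting states {r1, r4} and transitions r0: 0→r1, 1→r2; r1: 0→r1, 1→r3; r2: 0→r2, 1→r2; r3: 0→r4, 1→r2; r4: 0→r2, 1→r3.
Exploring the product automaton M1 × M2 from the start pair (q0, r0), following both machines on each input symbol, reaches 9 state pairs: (q0, r0), (q2, r1), (q3, r2), (q0, r1), (q0, r3), (q2, r2), (q3, r3), (q2, r4), (q0, r2).
M1 accepts in {q1, q3} and M2 accepts in {r1, r4}; no reachable pair has both components accepting, so no string drives both machines to acceptance simultaneously and L(M1) ∩ L(M2) = ∅.
So no string is accepted by both, and the intersection is empty.

Yes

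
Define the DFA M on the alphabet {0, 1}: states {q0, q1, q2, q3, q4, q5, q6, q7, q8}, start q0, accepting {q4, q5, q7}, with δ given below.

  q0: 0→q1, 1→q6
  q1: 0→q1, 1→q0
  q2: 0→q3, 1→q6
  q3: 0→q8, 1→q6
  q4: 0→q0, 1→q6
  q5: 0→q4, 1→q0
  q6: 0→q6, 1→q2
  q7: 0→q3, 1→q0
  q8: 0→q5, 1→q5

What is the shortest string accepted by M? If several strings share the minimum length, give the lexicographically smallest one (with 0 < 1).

11000

A breadth-first search from q0 reaches an accepting state first via the path q0 → q6 → q2 → q3 → q8 → q5 on input 11000.
No string of length < 5 is accepted (BFS exhausts all shorter strings without reaching an accepting state), and 11000 is the lexicographically least accepting string of length 5.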